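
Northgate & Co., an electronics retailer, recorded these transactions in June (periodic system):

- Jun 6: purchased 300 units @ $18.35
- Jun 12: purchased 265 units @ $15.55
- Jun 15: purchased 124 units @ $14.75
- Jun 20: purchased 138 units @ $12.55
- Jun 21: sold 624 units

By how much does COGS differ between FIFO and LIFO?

FIFO COGS: 300 @ $18.35 + 265 @ $15.55 + 59 @ $14.75 = $10,496.00
LIFO COGS: 138 @ $12.55 + 124 @ $14.75 + 265 @ $15.55 + 97 @ $18.35 = $9,461.60
Difference = |$10,496.00 − $9,461.60| = $1,034.40

$1,034.40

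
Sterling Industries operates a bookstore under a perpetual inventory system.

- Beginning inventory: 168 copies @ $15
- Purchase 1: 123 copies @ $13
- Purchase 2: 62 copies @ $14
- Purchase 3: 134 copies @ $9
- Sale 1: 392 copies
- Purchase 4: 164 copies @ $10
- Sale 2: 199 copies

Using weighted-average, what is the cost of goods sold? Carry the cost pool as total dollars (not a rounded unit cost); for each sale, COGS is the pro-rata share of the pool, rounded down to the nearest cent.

After Beginning: 168 on hand, pool $2,520.00 (≈ $15.0000 each)
After Purchase 1: 291 on hand, pool $4,119.00 (≈ $14.1546 each)
After Purchase 2: 353 on hand, pool $4,987.00 (≈ $14.1275 each)
After Purchase 3: 487 on hand, pool $6,193.00 (≈ $12.7166 each)
Sale 1, sell 392: 392/487 × $6,193.00 → $4,984.91
After Purchase 4: 259 on hand, pool $2,848.09 (≈ $10.9965 each)
Sale 2, sell 199: 199/259 × $2,848.09 → $2,188.30
Total COGS = $4,984.91 + $2,188.30 = $7,173.21
Ending inventory (cost pool remaining) = $659.79
Check: goods available $7,833.00 = COGS $7,173.21 + ending $659.79

COGS = $7,173.21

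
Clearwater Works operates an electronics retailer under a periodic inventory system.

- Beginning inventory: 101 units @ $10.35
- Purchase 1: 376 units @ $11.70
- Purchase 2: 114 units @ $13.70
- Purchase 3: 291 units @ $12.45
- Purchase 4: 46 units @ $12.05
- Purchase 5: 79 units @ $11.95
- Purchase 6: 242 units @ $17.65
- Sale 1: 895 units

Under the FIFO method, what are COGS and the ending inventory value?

COGS = $10,785.95; ending inventory = $5,613.00

Sale 1 (895) [FIFO — oldest first]: 101 @ $10.35 + 376 @ $11.70 + 114 @ $13.70 + 291 @ $12.45 + 13 @ $12.05 = $10,785.95
Ending inventory: 33 @ $12.05 + 79 @ $11.95 + 242 @ $17.65 = $5,613.00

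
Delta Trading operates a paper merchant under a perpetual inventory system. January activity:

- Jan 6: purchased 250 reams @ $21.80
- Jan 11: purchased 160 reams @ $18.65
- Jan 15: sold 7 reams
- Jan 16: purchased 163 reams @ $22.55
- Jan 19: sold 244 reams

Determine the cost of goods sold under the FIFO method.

Jan 15, 7 sold [FIFO — oldest first]: 7 @ $21.80 = $152.60
Jan 19, 244 sold [FIFO — oldest first]: 243 @ $21.80 + 1 @ $18.65 = $5,316.05
Total COGS = $152.60 + $5,316.05 = $5,468.65
Ending inventory: 159 @ $18.65 + 163 @ $22.55 = $6,641.00

COGS = $5,468.65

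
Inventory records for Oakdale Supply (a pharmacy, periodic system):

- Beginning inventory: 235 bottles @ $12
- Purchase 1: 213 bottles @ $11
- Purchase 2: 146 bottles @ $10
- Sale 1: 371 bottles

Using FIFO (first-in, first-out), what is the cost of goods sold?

COGS = $4,316

Sale 1 (371) [FIFO — oldest first]: 235 @ $12 + 136 @ $11 = $4,316
Ending inventory: 77 @ $11 + 146 @ $10 = $2,307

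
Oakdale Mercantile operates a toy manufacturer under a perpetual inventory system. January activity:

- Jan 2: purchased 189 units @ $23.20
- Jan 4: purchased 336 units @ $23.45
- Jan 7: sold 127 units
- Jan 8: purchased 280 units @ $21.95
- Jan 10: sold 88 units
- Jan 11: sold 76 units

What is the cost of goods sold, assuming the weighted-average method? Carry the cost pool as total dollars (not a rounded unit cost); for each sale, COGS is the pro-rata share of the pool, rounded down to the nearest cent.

COGS = $6,702.25

After Jan 2: 189 on hand, pool $4,384.80 (≈ $23.2000 each)
After Jan 4: 525 on hand, pool $12,264.00 (≈ $23.3600 each)
Jan 7, sell 127: 127/525 × $12,264.00 → $2,966.72
After Jan 8: 678 on hand, pool $15,443.28 (≈ $22.7777 each)
Jan 10, sell 88: 88/678 × $15,443.28 → $2,004.43
Jan 11, sell 76: 76/590 × $13,438.85 → $1,731.10
Total COGS = $2,966.72 + $2,004.43 + $1,731.10 = $6,702.25
Ending inventory (cost pool remaining) = $11,707.75
Check: goods available $18,410.00 = COGS $6,702.25 + ending $11,707.75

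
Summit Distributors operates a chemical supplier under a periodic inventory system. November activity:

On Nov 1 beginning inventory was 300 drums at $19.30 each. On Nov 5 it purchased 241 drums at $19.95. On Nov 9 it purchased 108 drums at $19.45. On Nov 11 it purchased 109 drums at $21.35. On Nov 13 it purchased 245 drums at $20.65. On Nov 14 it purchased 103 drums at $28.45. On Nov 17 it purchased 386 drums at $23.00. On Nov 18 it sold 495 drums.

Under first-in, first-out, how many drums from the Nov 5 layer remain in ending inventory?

Nov 18, 495 sold [FIFO — oldest first]: 300 @ $19.30 + 195 @ $19.95 = $9,680.25
Ending inventory: 46 @ $19.95 + 108 @ $19.45 + 109 @ $21.35 + 245 @ $20.65 + 103 @ $28.45 + 386 @ $23.00 = $22,213.05
Check: goods available $31,893.30 = COGS $9,680.25 + ending $22,213.05

46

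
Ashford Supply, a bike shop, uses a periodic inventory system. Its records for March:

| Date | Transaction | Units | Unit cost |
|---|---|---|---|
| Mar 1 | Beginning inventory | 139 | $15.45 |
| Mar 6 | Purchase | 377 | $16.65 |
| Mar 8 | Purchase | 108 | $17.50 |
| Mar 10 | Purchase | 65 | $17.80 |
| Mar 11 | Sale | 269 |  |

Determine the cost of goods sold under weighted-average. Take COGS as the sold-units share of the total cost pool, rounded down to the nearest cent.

COGS = $4,478.75

Mar 11, sell 269: 269/689 × $11,471.60 → $4,478.75
Ending inventory (cost pool remaining) = $6,992.85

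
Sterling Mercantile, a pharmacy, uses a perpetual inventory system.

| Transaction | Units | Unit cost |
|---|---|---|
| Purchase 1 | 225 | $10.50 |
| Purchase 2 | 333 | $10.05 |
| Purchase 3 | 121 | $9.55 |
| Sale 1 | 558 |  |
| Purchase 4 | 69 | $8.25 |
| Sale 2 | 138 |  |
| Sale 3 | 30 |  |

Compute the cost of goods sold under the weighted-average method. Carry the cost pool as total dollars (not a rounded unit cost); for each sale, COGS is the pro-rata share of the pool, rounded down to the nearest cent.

After Purchase 1: 225 on hand, pool $2,362.50 (≈ $10.5000 each)
After Purchase 2: 558 on hand, pool $5,709.15 (≈ $10.2315 each)
After Purchase 3: 679 on hand, pool $6,864.70 (≈ $10.1100 each)
Sale 1, sell 558: 558/679 × $6,864.70 → $5,641.38
After Purchase 4: 190 on hand, pool $1,792.57 (≈ $9.4346 each)
Sale 2, sell 138: 138/190 × $1,792.57 → $1,301.97
Sale 3, sell 30: 30/52 × $490.60 → $283.03
Total COGS = $5,641.38 + $1,301.97 + $283.03 = $7,226.38
Ending inventory (cost pool remaining) = $207.57

COGS = $7,226.38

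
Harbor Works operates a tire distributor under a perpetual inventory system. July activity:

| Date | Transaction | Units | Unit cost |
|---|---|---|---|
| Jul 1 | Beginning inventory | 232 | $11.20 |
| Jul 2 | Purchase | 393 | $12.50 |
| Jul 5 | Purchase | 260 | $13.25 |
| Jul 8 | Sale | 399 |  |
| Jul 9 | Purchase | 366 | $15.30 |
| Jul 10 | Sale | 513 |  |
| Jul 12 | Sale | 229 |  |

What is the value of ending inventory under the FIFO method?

Ending inventory = $1,683.00

Jul 8, 399 sold [FIFO — oldest first]: 232 @ $11.20 + 167 @ $12.50 = $4,685.90
Jul 10, 513 sold [FIFO — oldest first]: 226 @ $12.50 + 260 @ $13.25 + 27 @ $15.30 = $6,683.10
Jul 12, 229 sold [FIFO — oldest first]: 229 @ $15.30 = $3,503.70
Total COGS = $4,685.90 + $6,683.10 + $3,503.70 = $14,872.70
Ending inventory: 110 @ $15.30 = $1,683.00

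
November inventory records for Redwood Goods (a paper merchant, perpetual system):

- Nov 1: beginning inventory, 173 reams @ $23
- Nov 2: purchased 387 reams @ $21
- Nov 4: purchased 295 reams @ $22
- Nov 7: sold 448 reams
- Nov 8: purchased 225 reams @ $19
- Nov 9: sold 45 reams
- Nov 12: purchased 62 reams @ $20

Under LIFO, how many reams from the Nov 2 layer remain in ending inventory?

Nov 7, 448 sold [LIFO — newest first]: 295 @ $22 + 153 @ $21 = $9,703
Nov 9, 45 sold [LIFO — newest first]: 45 @ $19 = $855
Total COGS = $9,703 + $855 = $10,558
Ending inventory: 173 @ $23 + 234 @ $21 + 180 @ $19 + 62 @ $20 = $13,553
Check: goods available $24,111 = COGS $10,558 + ending $13,553

234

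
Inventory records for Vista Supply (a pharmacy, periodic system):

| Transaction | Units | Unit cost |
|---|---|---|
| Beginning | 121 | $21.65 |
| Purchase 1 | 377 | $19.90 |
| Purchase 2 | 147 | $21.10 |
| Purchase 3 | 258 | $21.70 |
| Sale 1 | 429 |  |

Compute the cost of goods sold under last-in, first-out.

Sale 1 (429) [LIFO — newest first]: 258 @ $21.70 + 147 @ $21.10 + 24 @ $19.90 = $9,177.90
Ending inventory: 121 @ $21.65 + 353 @ $19.90 = $9,644.35
Check: goods available $18,822.25 = COGS $9,177.90 + ending $9,644.35

COGS = $9,177.90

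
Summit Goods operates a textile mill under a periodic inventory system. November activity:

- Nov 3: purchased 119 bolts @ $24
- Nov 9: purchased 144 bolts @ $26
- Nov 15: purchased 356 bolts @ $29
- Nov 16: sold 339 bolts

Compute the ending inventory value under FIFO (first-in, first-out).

Nov 16, 339 sold [FIFO — oldest first]: 119 @ $24 + 144 @ $26 + 76 @ $29 = $8,804
Ending inventory: 280 @ $29 = $8,120

Ending inventory = $8,120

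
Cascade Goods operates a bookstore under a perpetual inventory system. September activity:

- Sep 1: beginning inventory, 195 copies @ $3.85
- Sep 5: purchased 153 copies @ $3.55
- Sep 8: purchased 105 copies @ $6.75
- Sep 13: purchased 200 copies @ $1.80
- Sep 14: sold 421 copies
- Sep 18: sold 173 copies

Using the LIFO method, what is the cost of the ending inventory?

Sep 14, 421 sold [LIFO — newest first]: 200 @ $1.80 + 105 @ $6.75 + 116 @ $3.55 = $1,480.55
Sep 18, 173 sold [LIFO — newest first]: 37 @ $3.55 + 136 @ $3.85 = $654.95
Total COGS = $1,480.55 + $654.95 = $2,135.50
Ending inventory: 59 @ $3.85 = $227.15

Ending inventory = $227.15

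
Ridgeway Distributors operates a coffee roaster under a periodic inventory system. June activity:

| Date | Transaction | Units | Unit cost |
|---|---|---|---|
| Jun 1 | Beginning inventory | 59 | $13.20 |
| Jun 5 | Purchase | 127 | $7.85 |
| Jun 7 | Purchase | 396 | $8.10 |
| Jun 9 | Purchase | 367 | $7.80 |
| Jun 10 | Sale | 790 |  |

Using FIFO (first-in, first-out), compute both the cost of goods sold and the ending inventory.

Jun 10, 790 sold [FIFO — oldest first]: 59 @ $13.20 + 127 @ $7.85 + 396 @ $8.10 + 208 @ $7.80 = $6,605.75
Ending inventory: 159 @ $7.80 = $1,240.20

COGS = $6,605.75; ending inventory = $1,240.20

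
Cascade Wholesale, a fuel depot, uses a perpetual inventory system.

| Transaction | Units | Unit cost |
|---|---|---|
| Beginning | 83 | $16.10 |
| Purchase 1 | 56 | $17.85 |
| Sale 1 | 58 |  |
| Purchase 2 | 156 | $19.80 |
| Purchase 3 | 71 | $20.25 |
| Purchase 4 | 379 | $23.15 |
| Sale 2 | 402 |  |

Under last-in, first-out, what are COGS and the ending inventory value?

COGS = $10,271.40; ending inventory = $5,364.90

Sale 1 (58) [LIFO — newest first]: 56 @ $17.85 + 2 @ $16.10 = $1,031.80
Sale 2 (402) [LIFO — newest first]: 379 @ $23.15 + 23 @ $20.25 = $9,239.60
Total COGS = $1,031.80 + $9,239.60 = $10,271.40
Ending inventory: 81 @ $16.10 + 156 @ $19.80 + 48 @ $20.25 = $5,364.90
Check: goods available $15,636.30 = COGS $10,271.40 + ending $5,364.90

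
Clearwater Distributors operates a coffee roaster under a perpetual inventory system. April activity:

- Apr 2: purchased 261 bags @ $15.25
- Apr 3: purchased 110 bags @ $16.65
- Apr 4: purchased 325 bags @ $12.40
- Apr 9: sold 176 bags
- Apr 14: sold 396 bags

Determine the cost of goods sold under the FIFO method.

COGS = $8,304.15

Apr 9, 176 sold [FIFO — oldest first]: 176 @ $15.25 = $2,684.00
Apr 14, 396 sold [FIFO — oldest first]: 85 @ $15.25 + 110 @ $16.65 + 201 @ $12.40 = $5,620.15
Total COGS = $2,684.00 + $5,620.15 = $8,304.15
Ending inventory: 124 @ $12.40 = $1,537.60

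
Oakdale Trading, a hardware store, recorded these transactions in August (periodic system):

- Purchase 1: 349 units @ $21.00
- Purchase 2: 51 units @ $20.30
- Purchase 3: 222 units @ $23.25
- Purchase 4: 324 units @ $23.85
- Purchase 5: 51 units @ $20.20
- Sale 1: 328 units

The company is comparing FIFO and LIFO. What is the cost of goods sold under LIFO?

COGS = $7,636.65

FIFO COGS: 328 @ $21.00 = $6,888.00
LIFO COGS: 51 @ $20.20 + 277 @ $23.85 = $7,636.65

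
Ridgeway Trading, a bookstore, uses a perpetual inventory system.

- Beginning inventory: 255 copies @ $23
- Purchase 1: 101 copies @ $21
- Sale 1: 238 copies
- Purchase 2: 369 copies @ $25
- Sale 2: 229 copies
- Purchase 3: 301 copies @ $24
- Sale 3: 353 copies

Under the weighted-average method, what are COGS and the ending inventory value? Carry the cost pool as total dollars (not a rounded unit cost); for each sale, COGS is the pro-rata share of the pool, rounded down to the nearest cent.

After Beginning: 255 on hand, pool $5,865.00 (≈ $23.0000 each)
After Purchase 1: 356 on hand, pool $7,986.00 (≈ $22.4326 each)
Sale 1, sell 238: 238/356 × $7,986.00 → $5,338.95
After Purchase 2: 487 on hand, pool $11,872.05 (≈ $24.3779 each)
Sale 2, sell 229: 229/487 × $11,872.05 → $5,582.54
After Purchase 3: 559 on hand, pool $13,513.51 (≈ $24.1744 each)
Sale 3, sell 353: 353/559 × $13,513.51 → $8,533.57
Total COGS = $5,338.95 + $5,582.54 + $8,533.57 = $19,455.06
Ending inventory (cost pool remaining) = $4,979.94

COGS = $19,455.06; ending inventory = $4,979.94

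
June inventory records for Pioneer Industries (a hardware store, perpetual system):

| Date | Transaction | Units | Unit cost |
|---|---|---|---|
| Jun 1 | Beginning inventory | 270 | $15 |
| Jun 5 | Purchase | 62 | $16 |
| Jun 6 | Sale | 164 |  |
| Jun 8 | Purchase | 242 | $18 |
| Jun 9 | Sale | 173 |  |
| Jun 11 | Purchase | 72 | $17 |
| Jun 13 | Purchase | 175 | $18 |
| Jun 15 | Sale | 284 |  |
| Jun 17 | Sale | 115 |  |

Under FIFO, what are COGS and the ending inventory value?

COGS = $12,242; ending inventory = $1,530

Jun 6, 164 sold [FIFO — oldest first]: 164 @ $15 = $2,460
Jun 9, 173 sold [FIFO — oldest first]: 106 @ $15 + 62 @ $16 + 5 @ $18 = $2,672
Jun 15, 284 sold [FIFO — oldest first]: 237 @ $18 + 47 @ $17 = $5,065
Jun 17, 115 sold [FIFO — oldest first]: 25 @ $17 + 90 @ $18 = $2,045
Total COGS = $2,460 + $2,672 + $5,065 + $2,045 = $12,242
Ending inventory: 85 @ $18 = $1,530
Check: goods available $13,772 = COGS $12,242 + ending $1,530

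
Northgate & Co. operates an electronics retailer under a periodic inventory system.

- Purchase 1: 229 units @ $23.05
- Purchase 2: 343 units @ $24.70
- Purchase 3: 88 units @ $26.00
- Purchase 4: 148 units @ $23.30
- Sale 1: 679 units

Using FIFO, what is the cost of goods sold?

Sale 1 (679) [FIFO — oldest first]: 229 @ $23.05 + 343 @ $24.70 + 88 @ $26.00 + 19 @ $23.30 = $16,481.25
Ending inventory: 129 @ $23.30 = $3,005.70

COGS = $16,481.25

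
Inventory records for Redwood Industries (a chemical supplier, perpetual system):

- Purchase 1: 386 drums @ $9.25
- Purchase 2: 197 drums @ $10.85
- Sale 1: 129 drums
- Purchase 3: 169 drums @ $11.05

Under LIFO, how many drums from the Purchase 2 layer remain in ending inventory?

68

Sale 1 (129) [LIFO — newest first]: 129 @ $10.85 = $1,399.65
Ending inventory: 386 @ $9.25 + 68 @ $10.85 + 169 @ $11.05 = $6,175.75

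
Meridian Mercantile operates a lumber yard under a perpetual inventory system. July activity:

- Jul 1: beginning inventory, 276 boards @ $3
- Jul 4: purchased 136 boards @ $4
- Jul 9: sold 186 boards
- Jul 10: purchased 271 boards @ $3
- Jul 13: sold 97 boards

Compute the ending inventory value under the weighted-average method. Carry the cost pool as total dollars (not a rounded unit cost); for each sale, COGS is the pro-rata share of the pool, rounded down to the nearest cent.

Ending inventory = $1,260.05

After Jul 1: 276 on hand, pool $828.00 (≈ $3.0000 each)
After Jul 4: 412 on hand, pool $1,372.00 (≈ $3.3301 each)
Jul 9, sell 186: 186/412 × $1,372.00 → $619.39
After Jul 10: 497 on hand, pool $1,565.61 (≈ $3.1501 each)
Jul 13, sell 97: 97/497 × $1,565.61 → $305.56
Total COGS = $619.39 + $305.56 = $924.95
Ending inventory (cost pool remaining) = $1,260.05
Check: goods available $2,185.00 = COGS $924.95 + ending $1,260.05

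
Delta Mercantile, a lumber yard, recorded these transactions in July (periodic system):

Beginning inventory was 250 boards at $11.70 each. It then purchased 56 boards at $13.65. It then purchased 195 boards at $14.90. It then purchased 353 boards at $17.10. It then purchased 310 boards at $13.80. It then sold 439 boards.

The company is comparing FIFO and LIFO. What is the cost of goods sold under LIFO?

COGS = $6,483.90

FIFO COGS: 250 @ $11.70 + 56 @ $13.65 + 133 @ $14.90 = $5,671.10
LIFO COGS: 310 @ $13.80 + 129 @ $17.10 = $6,483.90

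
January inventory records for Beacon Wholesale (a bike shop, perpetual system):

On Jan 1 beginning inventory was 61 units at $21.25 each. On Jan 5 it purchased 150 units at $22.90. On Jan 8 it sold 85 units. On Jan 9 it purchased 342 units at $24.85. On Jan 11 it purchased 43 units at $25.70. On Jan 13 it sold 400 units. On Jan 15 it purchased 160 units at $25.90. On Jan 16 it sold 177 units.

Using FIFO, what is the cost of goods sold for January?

Jan 8, 85 sold [FIFO — oldest first]: 61 @ $21.25 + 24 @ $22.90 = $1,845.85
Jan 13, 400 sold [FIFO — oldest first]: 126 @ $22.90 + 274 @ $24.85 = $9,694.30
Jan 16, 177 sold [FIFO — oldest first]: 68 @ $24.85 + 43 @ $25.70 + 66 @ $25.90 = $4,504.30
Total COGS = $1,845.85 + $9,694.30 + $4,504.30 = $16,044.45
Ending inventory: 94 @ $25.90 = $2,434.60
Check: goods available $18,479.05 = COGS $16,044.45 + ending $2,434.60

COGS = $16,044.45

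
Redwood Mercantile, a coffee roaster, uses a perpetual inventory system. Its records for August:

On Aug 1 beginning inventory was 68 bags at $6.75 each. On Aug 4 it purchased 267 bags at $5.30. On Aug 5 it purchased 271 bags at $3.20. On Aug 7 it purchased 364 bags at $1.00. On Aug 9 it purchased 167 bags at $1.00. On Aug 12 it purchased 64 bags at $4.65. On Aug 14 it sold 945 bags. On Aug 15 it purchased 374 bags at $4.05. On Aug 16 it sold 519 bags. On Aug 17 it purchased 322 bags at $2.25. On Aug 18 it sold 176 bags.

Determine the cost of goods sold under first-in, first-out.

COGS = $5,230.85

Aug 14, 945 sold [FIFO — oldest first]: 68 @ $6.75 + 267 @ $5.30 + 271 @ $3.20 + 339 @ $1.00 = $3,080.30
Aug 16, 519 sold [FIFO — oldest first]: 25 @ $1.00 + 167 @ $1.00 + 64 @ $4.65 + 263 @ $4.05 = $1,554.75
Aug 18, 176 sold [FIFO — oldest first]: 111 @ $4.05 + 65 @ $2.25 = $595.80
Total COGS = $3,080.30 + $1,554.75 + $595.80 = $5,230.85
Ending inventory: 257 @ $2.25 = $578.25
Check: goods available $5,809.10 = COGS $5,230.85 + ending $578.25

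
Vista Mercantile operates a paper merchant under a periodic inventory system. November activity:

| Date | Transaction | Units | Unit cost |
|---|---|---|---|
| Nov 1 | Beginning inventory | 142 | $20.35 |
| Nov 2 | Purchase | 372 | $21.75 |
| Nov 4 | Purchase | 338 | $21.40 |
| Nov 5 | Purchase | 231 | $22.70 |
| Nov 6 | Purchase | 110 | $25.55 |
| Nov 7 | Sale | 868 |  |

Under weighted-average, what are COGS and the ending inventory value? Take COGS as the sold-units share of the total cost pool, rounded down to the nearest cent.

Nov 7, sell 868: 868/1193 × $26,268.10 → $19,112.07
Ending inventory (cost pool remaining) = $7,156.03
Check: goods available $26,268.10 = COGS $19,112.07 + ending $7,156.03

COGS = $19,112.07; ending inventory = $7,156.03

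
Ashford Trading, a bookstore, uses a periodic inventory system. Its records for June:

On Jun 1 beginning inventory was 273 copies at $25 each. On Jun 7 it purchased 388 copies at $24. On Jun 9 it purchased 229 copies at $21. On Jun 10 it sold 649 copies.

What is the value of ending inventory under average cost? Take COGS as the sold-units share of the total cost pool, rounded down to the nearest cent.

Ending inventory = $5,671.90

Jun 10, sell 649: 649/890 × $20,946.00 → $15,274.10
Ending inventory (cost pool remaining) = $5,671.90
Check: goods available $20,946.00 = COGS $15,274.10 + ending $5,671.90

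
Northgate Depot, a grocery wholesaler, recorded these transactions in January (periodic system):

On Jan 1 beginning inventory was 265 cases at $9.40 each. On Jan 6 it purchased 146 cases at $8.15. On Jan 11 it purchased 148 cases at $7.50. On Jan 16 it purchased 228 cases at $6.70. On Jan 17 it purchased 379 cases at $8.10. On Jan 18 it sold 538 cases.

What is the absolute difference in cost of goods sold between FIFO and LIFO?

FIFO COGS: 265 @ $9.40 + 146 @ $8.15 + 127 @ $7.50 = $4,633.40
LIFO COGS: 379 @ $8.10 + 159 @ $6.70 = $4,135.20
Difference = |$4,633.40 − $4,135.20| = $498.20

$498.20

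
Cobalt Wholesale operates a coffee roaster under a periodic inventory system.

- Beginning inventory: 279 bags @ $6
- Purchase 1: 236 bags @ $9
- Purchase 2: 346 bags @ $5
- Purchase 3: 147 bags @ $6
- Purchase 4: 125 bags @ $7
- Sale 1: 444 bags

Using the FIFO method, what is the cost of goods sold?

COGS = $3,159

Sale 1 (444) [FIFO — oldest first]: 279 @ $6 + 165 @ $9 = $3,159
Ending inventory: 71 @ $9 + 346 @ $5 + 147 @ $6 + 125 @ $7 = $4,126
Check: goods available $7,285 = COGS $3,159 + ending $4,126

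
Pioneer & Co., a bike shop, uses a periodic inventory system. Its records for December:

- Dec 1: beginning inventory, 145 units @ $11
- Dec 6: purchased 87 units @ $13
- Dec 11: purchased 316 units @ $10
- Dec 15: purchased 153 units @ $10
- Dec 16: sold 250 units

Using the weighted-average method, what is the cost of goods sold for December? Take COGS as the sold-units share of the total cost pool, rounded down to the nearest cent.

COGS = $2,644.79

Dec 16, sell 250: 250/701 × $7,416.00 → $2,644.79
Ending inventory (cost pool remaining) = $4,771.21
Check: goods available $7,416.00 = COGS $2,644.79 + ending $4,771.21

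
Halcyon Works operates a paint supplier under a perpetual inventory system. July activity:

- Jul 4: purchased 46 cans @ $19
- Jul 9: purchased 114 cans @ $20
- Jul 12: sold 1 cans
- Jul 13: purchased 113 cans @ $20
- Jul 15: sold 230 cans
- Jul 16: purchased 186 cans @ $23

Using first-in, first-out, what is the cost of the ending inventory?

Jul 12, 1 sold [FIFO — oldest first]: 1 @ $19 = $19
Jul 15, 230 sold [FIFO — oldest first]: 45 @ $19 + 114 @ $20 + 71 @ $20 = $4,555
Total COGS = $19 + $4,555 = $4,574
Ending inventory: 42 @ $20 + 186 @ $23 = $5,118

Ending inventory = $5,118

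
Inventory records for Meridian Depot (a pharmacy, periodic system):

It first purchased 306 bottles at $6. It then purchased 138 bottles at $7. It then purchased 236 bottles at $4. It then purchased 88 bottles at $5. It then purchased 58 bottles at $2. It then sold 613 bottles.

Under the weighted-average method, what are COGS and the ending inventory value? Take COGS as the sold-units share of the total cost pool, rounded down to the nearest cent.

Sale 1, sell 613: 613/826 × $4,302.00 → $3,192.64
Ending inventory (cost pool remaining) = $1,109.36

COGS = $3,192.64; ending inventory = $1,109.36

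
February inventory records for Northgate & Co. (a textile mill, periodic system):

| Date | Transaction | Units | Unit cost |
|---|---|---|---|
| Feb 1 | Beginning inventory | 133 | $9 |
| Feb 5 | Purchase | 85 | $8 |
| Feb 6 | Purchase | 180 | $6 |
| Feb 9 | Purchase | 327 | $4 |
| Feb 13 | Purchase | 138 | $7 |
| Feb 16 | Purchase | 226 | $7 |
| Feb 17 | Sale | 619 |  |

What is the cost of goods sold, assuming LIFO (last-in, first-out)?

Feb 17, 619 sold [LIFO — newest first]: 226 @ $7 + 138 @ $7 + 255 @ $4 = $3,568
Ending inventory: 133 @ $9 + 85 @ $8 + 180 @ $6 + 72 @ $4 = $3,245

COGS = $3,568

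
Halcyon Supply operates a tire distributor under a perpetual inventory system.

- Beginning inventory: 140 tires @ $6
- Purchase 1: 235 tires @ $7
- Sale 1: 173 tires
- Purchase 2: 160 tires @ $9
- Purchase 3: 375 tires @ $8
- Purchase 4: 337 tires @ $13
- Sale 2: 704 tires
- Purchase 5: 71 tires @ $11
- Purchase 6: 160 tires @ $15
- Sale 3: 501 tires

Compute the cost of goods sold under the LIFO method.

COGS = $13,887

Sale 1 (173) [LIFO — newest first]: 173 @ $7 = $1,211
Sale 2 (704) [LIFO — newest first]: 337 @ $13 + 367 @ $8 = $7,317
Sale 3 (501) [LIFO — newest first]: 160 @ $15 + 71 @ $11 + 8 @ $8 + 160 @ $9 + 62 @ $7 + 40 @ $6 = $5,359
Total COGS = $1,211 + $7,317 + $5,359 = $13,887
Ending inventory: 100 @ $6 = $600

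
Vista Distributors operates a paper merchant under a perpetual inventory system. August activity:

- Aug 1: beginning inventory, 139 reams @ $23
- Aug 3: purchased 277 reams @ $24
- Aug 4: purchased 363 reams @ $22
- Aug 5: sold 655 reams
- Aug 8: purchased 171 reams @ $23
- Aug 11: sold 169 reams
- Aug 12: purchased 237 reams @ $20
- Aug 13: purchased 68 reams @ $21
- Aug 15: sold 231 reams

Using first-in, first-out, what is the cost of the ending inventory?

Ending inventory = $4,068

Aug 5, 655 sold [FIFO — oldest first]: 139 @ $23 + 277 @ $24 + 239 @ $22 = $15,103
Aug 11, 169 sold [FIFO — oldest first]: 124 @ $22 + 45 @ $23 = $3,763
Aug 15, 231 sold [FIFO — oldest first]: 126 @ $23 + 105 @ $20 = $4,998
Total COGS = $15,103 + $3,763 + $4,998 = $23,864
Ending inventory: 132 @ $20 + 68 @ $21 = $4,068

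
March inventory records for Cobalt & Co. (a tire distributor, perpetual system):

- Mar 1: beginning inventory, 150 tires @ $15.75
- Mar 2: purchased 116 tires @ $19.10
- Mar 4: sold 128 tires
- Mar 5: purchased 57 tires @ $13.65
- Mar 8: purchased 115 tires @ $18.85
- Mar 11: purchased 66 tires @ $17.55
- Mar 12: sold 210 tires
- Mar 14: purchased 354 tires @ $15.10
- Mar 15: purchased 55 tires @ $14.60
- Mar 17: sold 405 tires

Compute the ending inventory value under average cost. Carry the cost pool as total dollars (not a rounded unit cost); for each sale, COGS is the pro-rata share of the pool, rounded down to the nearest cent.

After Mar 1: 150 on hand, pool $2,362.50 (≈ $15.7500 each)
After Mar 2: 266 on hand, pool $4,578.10 (≈ $17.2109 each)
Mar 4, sell 128: 128/266 × $4,578.10 → $2,202.99
After Mar 5: 195 on hand, pool $3,153.16 (≈ $16.1701 each)
After Mar 8: 310 on hand, pool $5,320.91 (≈ $17.1642 each)
After Mar 11: 376 on hand, pool $6,479.21 (≈ $17.2319 each)
Mar 12, sell 210: 210/376 × $6,479.21 → $3,618.70
After Mar 14: 520 on hand, pool $8,205.91 (≈ $15.7806 each)
After Mar 15: 575 on hand, pool $9,008.91 (≈ $15.6677 each)
Mar 17, sell 405: 405/575 × $9,008.91 → $6,345.40
Total COGS = $2,202.99 + $3,618.70 + $6,345.40 = $12,167.09
Ending inventory (cost pool remaining) = $2,663.51

Ending inventory = $2,663.51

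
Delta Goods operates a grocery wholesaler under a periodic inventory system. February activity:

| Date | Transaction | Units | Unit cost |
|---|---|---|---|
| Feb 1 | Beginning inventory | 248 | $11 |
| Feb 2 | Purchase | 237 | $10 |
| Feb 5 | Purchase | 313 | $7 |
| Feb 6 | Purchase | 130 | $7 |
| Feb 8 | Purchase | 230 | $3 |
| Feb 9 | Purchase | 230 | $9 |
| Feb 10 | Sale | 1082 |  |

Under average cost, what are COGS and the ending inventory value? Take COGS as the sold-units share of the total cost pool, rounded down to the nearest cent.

Feb 10, sell 1082: 1082/1388 × $10,959.00 → $8,542.96
Ending inventory (cost pool remaining) = $2,416.04

COGS = $8,542.96; ending inventory = $2,416.04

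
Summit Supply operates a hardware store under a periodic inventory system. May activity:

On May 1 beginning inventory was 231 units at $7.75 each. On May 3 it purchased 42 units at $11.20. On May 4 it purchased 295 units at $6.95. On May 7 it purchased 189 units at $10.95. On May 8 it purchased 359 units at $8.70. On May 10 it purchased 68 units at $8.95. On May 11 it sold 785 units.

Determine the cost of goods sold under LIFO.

May 11, 785 sold [LIFO — newest first]: 68 @ $8.95 + 359 @ $8.70 + 189 @ $10.95 + 169 @ $6.95 = $6,976.00
Ending inventory: 231 @ $7.75 + 42 @ $11.20 + 126 @ $6.95 = $3,136.35
Check: goods available $10,112.35 = COGS $6,976.00 + ending $3,136.35

COGS = $6,976.00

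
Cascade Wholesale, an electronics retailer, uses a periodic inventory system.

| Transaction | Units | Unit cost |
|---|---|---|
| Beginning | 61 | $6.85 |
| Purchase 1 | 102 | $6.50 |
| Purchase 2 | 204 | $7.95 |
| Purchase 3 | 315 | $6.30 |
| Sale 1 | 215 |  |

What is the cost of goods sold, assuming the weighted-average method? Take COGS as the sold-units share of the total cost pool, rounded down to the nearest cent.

Sale 1, sell 215: 215/682 × $4,687.15 → $1,477.62
Ending inventory (cost pool remaining) = $3,209.53
Check: goods available $4,687.15 = COGS $1,477.62 + ending $3,209.53

COGS = $1,477.62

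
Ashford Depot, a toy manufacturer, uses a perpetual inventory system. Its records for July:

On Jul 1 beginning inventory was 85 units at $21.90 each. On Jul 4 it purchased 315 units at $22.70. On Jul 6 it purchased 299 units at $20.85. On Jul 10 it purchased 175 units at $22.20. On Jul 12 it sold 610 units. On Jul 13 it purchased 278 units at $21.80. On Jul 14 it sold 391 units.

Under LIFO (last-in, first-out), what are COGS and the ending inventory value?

COGS = $21,831.85; ending inventory = $3,359.70

Jul 12, 610 sold [LIFO — newest first]: 175 @ $22.20 + 299 @ $20.85 + 136 @ $22.70 = $13,206.35
Jul 14, 391 sold [LIFO — newest first]: 278 @ $21.80 + 113 @ $22.70 = $8,625.50
Total COGS = $13,206.35 + $8,625.50 = $21,831.85
Ending inventory: 85 @ $21.90 + 66 @ $22.70 = $3,359.70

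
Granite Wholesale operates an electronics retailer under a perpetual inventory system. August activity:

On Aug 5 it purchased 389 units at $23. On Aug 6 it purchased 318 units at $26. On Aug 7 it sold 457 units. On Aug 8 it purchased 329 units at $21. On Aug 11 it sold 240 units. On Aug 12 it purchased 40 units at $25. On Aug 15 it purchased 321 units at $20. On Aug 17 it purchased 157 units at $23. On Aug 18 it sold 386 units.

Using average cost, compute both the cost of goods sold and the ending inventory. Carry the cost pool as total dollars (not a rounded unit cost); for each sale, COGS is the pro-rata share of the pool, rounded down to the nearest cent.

COGS = $24,910.46; ending inventory = $10,244.54

After Aug 5: 389 on hand, pool $8,947.00 (≈ $23.0000 each)
After Aug 6: 707 on hand, pool $17,215.00 (≈ $24.3494 each)
Aug 7, sell 457: 457/707 × $17,215.00 → $11,127.65
After Aug 8: 579 on hand, pool $12,996.35 (≈ $22.4462 each)
Aug 11, sell 240: 240/579 × $12,996.35 → $5,387.08
After Aug 12: 379 on hand, pool $8,609.27 (≈ $22.7158 each)
After Aug 15: 700 on hand, pool $15,029.27 (≈ $21.4704 each)
After Aug 17: 857 on hand, pool $18,640.27 (≈ $21.7506 each)
Aug 18, sell 386: 386/857 × $18,640.27 → $8,395.73
Total COGS = $11,127.65 + $5,387.08 + $8,395.73 = $24,910.46
Ending inventory (cost pool remaining) = $10,244.54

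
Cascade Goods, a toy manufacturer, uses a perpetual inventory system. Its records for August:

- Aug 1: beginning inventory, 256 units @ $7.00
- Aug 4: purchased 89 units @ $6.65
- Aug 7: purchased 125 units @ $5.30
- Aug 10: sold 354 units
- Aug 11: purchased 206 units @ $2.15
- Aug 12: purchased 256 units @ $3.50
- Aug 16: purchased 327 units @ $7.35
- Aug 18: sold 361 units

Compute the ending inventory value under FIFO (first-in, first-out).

Ending inventory = $3,162.95

Aug 10, 354 sold [FIFO — oldest first]: 256 @ $7.00 + 89 @ $6.65 + 9 @ $5.30 = $2,431.55
Aug 18, 361 sold [FIFO — oldest first]: 116 @ $5.30 + 206 @ $2.15 + 39 @ $3.50 = $1,194.20
Total COGS = $2,431.55 + $1,194.20 = $3,625.75
Ending inventory: 217 @ $3.50 + 327 @ $7.35 = $3,162.95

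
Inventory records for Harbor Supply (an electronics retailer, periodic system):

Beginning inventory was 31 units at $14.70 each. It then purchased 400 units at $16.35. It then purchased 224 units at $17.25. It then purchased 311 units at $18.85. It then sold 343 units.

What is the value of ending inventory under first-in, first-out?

Sale 1 (343) [FIFO — oldest first]: 31 @ $14.70 + 312 @ $16.35 = $5,556.90
Ending inventory: 88 @ $16.35 + 224 @ $17.25 + 311 @ $18.85 = $11,165.15
Check: goods available $16,722.05 = COGS $5,556.90 + ending $11,165.15

Ending inventory = $11,165.15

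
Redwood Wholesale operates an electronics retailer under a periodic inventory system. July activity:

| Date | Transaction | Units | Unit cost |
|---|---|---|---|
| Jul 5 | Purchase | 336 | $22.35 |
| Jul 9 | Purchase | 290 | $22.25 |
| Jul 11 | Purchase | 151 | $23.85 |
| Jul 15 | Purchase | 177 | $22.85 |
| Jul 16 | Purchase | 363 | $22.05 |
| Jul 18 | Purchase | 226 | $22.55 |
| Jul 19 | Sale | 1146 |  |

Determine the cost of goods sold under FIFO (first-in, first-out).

Jul 19, 1146 sold [FIFO — oldest first]: 336 @ $22.35 + 290 @ $22.25 + 151 @ $23.85 + 177 @ $22.85 + 192 @ $22.05 = $25,841.50
Ending inventory: 171 @ $22.05 + 226 @ $22.55 = $8,866.85
Check: goods available $34,708.35 = COGS $25,841.50 + ending $8,866.85

COGS = $25,841.50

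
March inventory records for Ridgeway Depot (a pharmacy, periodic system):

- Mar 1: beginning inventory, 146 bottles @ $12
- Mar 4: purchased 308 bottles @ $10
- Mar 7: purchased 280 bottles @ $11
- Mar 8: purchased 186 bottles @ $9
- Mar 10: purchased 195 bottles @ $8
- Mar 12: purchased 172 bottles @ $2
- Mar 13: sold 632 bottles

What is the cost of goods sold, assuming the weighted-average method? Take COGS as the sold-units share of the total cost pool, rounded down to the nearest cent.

COGS = $5,642.33

Mar 13, sell 632: 632/1287 × $11,490.00 → $5,642.33
Ending inventory (cost pool remaining) = $5,847.67
Check: goods available $11,490.00 = COGS $5,642.33 + ending $5,847.67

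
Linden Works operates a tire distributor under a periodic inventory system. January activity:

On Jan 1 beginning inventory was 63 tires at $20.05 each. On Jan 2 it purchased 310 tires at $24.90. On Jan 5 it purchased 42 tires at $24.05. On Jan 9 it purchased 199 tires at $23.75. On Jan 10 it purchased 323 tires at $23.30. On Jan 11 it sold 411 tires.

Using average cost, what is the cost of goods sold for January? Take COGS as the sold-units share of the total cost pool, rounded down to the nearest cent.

Jan 11, sell 411: 411/937 × $22,244.40 → $9,757.14
Ending inventory (cost pool remaining) = $12,487.26

COGS = $9,757.14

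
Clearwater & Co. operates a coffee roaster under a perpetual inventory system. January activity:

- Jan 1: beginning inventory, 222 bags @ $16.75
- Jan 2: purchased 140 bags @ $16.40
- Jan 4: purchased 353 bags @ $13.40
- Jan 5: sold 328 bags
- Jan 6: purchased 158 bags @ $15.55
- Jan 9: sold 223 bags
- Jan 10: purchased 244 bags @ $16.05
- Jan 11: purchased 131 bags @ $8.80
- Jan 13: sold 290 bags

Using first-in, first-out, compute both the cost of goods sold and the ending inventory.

Jan 5, 328 sold [FIFO — oldest first]: 222 @ $16.75 + 106 @ $16.40 = $5,456.90
Jan 9, 223 sold [FIFO — oldest first]: 34 @ $16.40 + 189 @ $13.40 = $3,090.20
Jan 13, 290 sold [FIFO — oldest first]: 164 @ $13.40 + 126 @ $15.55 = $4,156.90
Total COGS = $5,456.90 + $3,090.20 + $4,156.90 = $12,704.00
Ending inventory: 32 @ $15.55 + 244 @ $16.05 + 131 @ $8.80 = $5,566.60
Check: goods available $18,270.60 = COGS $12,704.00 + ending $5,566.60

COGS = $12,704.00; ending inventory = $5,566.60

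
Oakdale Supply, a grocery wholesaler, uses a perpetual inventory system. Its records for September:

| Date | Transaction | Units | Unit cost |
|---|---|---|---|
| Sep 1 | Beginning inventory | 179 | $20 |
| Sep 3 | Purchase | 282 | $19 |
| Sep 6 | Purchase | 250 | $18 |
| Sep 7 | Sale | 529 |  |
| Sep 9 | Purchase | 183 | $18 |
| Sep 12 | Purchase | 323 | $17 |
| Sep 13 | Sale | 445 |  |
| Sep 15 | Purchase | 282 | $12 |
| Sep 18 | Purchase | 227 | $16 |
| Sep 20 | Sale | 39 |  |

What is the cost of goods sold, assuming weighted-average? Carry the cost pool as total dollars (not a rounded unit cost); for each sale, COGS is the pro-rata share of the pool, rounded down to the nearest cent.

COGS = $18,492.99

After Sep 1: 179 on hand, pool $3,580.00 (≈ $20.0000 each)
After Sep 3: 461 on hand, pool $8,938.00 (≈ $19.3883 each)
After Sep 6: 711 on hand, pool $13,438.00 (≈ $18.9001 each)
Sep 7, sell 529: 529/711 × $13,438.00 → $9,998.17
After Sep 9: 365 on hand, pool $6,733.83 (≈ $18.4488 each)
After Sep 12: 688 on hand, pool $12,224.83 (≈ $17.7686 each)
Sep 13, sell 445: 445/688 × $12,224.83 → $7,907.04
After Sep 15: 525 on hand, pool $7,701.79 (≈ $14.6701 each)
After Sep 18: 752 on hand, pool $11,333.79 (≈ $15.0715 each)
Sep 20, sell 39: 39/752 × $11,333.79 → $587.78
Total COGS = $9,998.17 + $7,907.04 + $587.78 = $18,492.99
Ending inventory (cost pool remaining) = $10,746.01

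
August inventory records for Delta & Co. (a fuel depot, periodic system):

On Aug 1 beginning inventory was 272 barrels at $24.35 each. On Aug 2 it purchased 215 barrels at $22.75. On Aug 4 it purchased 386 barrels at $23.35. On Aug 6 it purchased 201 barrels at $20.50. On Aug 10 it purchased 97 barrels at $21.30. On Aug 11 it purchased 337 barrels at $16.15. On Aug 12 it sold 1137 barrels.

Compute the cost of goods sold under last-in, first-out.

Aug 12, 1137 sold [LIFO — newest first]: 337 @ $16.15 + 97 @ $21.30 + 201 @ $20.50 + 386 @ $23.35 + 116 @ $22.75 = $23,281.25
Ending inventory: 272 @ $24.35 + 99 @ $22.75 = $8,875.45
Check: goods available $32,156.70 = COGS $23,281.25 + ending $8,875.45

COGS = $23,281.25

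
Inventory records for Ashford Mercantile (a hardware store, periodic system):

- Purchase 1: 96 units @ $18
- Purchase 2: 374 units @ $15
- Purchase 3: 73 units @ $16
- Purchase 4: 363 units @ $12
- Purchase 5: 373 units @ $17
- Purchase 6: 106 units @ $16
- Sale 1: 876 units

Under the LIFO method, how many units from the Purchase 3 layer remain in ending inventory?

Sale 1 (876) [LIFO — newest first]: 106 @ $16 + 373 @ $17 + 363 @ $12 + 34 @ $16 = $12,937
Ending inventory: 96 @ $18 + 374 @ $15 + 39 @ $16 = $7,962
Check: goods available $20,899 = COGS $12,937 + ending $7,962

39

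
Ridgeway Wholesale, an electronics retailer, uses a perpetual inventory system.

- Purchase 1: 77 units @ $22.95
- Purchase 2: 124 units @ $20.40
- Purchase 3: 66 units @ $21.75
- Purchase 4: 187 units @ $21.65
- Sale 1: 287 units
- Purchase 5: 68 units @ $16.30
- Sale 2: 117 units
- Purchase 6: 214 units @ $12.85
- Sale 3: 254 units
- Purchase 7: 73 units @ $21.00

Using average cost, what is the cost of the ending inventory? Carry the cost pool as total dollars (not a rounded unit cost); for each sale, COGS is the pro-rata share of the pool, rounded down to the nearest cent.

Ending inventory = $2,734.25

After Purchase 1: 77 on hand, pool $1,767.15 (≈ $22.9500 each)
After Purchase 2: 201 on hand, pool $4,296.75 (≈ $21.3769 each)
After Purchase 3: 267 on hand, pool $5,732.25 (≈ $21.4691 each)
After Purchase 4: 454 on hand, pool $9,780.80 (≈ $21.5436 each)
Sale 1, sell 287: 287/454 × $9,780.80 → $6,183.01
After Purchase 5: 235 on hand, pool $4,706.19 (≈ $20.0263 each)
Sale 2, sell 117: 117/235 × $4,706.19 → $2,343.08
After Purchase 6: 332 on hand, pool $5,113.01 (≈ $15.4006 each)
Sale 3, sell 254: 254/332 × $5,113.01 → $3,911.76
After Purchase 7: 151 on hand, pool $2,734.25 (≈ $18.1076 each)
Total COGS = $6,183.01 + $2,343.08 + $3,911.76 = $12,437.85
Ending inventory (cost pool remaining) = $2,734.25
Check: goods available $15,172.10 = COGS $12,437.85 + ending $2,734.25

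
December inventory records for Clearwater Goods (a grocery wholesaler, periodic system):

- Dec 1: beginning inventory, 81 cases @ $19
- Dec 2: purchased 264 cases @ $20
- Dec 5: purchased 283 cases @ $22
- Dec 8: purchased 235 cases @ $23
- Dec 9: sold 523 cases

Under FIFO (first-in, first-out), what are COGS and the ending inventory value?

COGS = $10,735; ending inventory = $7,715

Dec 9, 523 sold [FIFO — oldest first]: 81 @ $19 + 264 @ $20 + 178 @ $22 = $10,735
Ending inventory: 105 @ $22 + 235 @ $23 = $7,715
Check: goods available $18,450 = COGS $10,735 + ending $7,715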